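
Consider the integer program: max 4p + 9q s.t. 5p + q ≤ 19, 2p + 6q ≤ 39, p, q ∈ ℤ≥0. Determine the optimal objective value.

(p,q)=(1,6): 5·1+1·6=11≤19, 2·1+6·6=38≤39, objective 58.
(p,q)=(0,6): 5·0+1·6=6≤19, 2·0+6·6=36≤39, objective 54.
The best lattice point is (1,6), giving 58.

58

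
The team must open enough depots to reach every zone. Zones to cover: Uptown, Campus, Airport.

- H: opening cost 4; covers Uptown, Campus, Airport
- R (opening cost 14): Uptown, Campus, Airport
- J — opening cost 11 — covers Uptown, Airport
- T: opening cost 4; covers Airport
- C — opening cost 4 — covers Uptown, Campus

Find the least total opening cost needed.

4

This is a weighted set-cover instance.
H alone covers Uptown, Campus, Airport — every zone.
Total opening cost: 4.
No cover costs less than 4.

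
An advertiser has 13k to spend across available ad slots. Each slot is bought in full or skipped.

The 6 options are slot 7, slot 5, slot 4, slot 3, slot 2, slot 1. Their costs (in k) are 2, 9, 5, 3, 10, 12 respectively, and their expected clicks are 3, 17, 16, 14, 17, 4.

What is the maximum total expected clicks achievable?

33

slot 5 + slot 3: cost 9 + 3 = 12 ≤ 13, expected clicks 17 + 14 = 31.
slot 3 + slot 2: cost 3 + 10 = 13 ≤ 13, expected clicks 14 + 17 = 31.
slot 7 + slot 4 + slot 3: cost 2 + 5 + 3 = 10 ≤ 13, expected clicks 3 + 16 + 14 = 33.
Best is slot 7, slot 4, and slot 3 with total expected clicks 33.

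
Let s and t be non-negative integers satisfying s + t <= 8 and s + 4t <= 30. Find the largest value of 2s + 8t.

58

Relaxing integrality, the LP optimum is 60.00 at (s,t) = (0, 7.5), which is not an integer point.
(s,t)=(1,7): 1·1+1·7=8≤8, 1·1+4·7=29≤30, objective 58.
(s,t)=(0,7): 1·0+1·7=7≤8, 1·0+4·7=28≤30, objective 56.
(s,t)=(2,6): 1·2+1·6=8≤8, 1·2+4·6=26≤30, objective 52.
No feasible integer point exceeds 58.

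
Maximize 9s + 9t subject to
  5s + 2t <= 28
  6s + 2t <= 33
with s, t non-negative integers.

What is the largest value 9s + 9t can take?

126

(s,t)=(0,14): 5·0+2·14=28≤28, 6·0+2·14=28≤33, objective 126.
(s,t)=(0,13): 5·0+2·13=26≤28, 6·0+2·13=26≤33, objective 117.
No feasible integer point exceeds 126.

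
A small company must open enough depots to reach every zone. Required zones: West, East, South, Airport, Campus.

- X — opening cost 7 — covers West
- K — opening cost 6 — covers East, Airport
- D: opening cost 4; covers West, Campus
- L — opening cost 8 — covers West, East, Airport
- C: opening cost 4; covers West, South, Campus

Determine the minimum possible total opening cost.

Choose K and C: together they cover West, East, South, Airport, Campus — every zone.
Total opening cost: 6 + 4 = 10.
No cover costs less than 10.

10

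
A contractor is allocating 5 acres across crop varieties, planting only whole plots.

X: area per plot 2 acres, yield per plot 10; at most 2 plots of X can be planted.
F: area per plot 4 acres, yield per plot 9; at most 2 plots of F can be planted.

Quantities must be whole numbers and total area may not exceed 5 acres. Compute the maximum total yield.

X has the best ratio (10/2); taking only X gives at most 2×10 = 20 (stopped by the area limit).
Optimal: 2×X: area 4 ≤ 5, yield 2·10 = 20.

20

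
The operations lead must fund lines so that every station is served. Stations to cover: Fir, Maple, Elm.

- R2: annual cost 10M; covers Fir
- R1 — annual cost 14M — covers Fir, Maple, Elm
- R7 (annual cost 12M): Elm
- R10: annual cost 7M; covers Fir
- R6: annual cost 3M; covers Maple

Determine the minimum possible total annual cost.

14

The greedy cost-per-new-station heuristic would pick R6 and R1 for 17, but a cheaper cover exists.
R1 alone covers Fir, Maple, Elm — every station.
Total annual cost: 14.
No cover costs less than 14.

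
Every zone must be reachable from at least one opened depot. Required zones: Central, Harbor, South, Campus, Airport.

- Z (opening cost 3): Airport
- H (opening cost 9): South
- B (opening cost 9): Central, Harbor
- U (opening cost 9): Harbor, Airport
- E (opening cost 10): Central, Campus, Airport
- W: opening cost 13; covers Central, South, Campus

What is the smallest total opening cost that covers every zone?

The greedy cost-per-new-zone heuristic would pick Z, W, and B for 25, but a cheaper cover exists.
Choose U and W: together they cover Central, Harbor, South, Campus, Airport — every zone.
Total opening cost: 9 + 13 = 22.
No cover costs less than 22.

22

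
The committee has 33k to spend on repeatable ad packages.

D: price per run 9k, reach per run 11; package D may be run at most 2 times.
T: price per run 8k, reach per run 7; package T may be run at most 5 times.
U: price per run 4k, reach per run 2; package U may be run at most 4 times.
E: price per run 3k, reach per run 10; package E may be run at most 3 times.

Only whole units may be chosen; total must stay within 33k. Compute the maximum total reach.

54

Take 2×D, 1×U, and 3×E: price 31 ≤ 33, reach 2·11 + 1·2 + 3·10 = 54.
E has the best ratio (10/3) and is taken to its limit of 3; remaining capacity is filled optimally with the others.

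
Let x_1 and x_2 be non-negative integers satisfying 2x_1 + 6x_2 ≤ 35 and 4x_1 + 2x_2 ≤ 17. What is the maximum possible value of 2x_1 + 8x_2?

Relaxing integrality, the LP optimum is 46.67 at (x_1,x_2) = (0, 5.83), which is not an integer point.
(x_1,x_2)=(1,5): 2·1+6·5=32≤35, 4·1+2·5=14≤17, objective 42.
(x_1,x_2)=(0,5): 2·0+6·5=30≤35, 4·0+2·5=10≤17, objective 40.
(x_1,x_2)=(2,4): 2·2+6·4=28≤35, 4·2+2·4=16≤17, objective 36.
(x_1,x_2)=(1,4): 2·1+6·4=26≤35, 4·1+2·4=12≤17, objective 34.
No feasible integer point exceeds 42.

42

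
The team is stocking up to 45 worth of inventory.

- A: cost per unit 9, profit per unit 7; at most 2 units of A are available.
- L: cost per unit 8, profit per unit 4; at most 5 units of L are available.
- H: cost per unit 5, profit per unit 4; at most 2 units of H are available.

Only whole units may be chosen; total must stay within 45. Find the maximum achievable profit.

30

This is a bounded integer knapsack.
2×A, 2×L, and 2×H: cost 44 ≤ 45, profit 2·7 + 2·4 + 2·4 = 30.
1×A, 3×L, and 2×H: cost 43 ≤ 45, profit 1·7 + 3·4 + 2·4 = 27.
Best is 30.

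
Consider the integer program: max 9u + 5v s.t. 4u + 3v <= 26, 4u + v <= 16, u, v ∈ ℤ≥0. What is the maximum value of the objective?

Relaxing integrality, the LP optimum is 49.75 at (u,v) = (2.75, 5), which is not an integer point.
(u,v)=(2,6): 4·2+3·6=26≤26, 4·2+1·6=14≤16, objective 48.
(u,v)=(3,4): 4·3+3·4=24≤26, 4·3+1·4=16≤16, objective 47.
(u,v)=(1,7): 4·1+3·7=25≤26, 4·1+1·7=11≤16, objective 44.
No feasible integer point exceeds 48.

48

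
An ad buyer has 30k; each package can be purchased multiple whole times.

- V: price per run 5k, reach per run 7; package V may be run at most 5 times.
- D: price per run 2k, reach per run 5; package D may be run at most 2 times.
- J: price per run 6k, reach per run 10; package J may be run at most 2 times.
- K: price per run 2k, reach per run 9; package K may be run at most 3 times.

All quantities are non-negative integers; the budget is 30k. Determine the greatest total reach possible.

66

4×V, 2×D, and 3×K: price 30 ≤ 30, reach 4·7 + 2·5 + 3·9 = 65.
2×V, 1×D, 2×J, and 3×K: price 30 ≤ 30, reach 2·7 + 1·5 + 2·10 + 3·9 = 66.
Best is 66.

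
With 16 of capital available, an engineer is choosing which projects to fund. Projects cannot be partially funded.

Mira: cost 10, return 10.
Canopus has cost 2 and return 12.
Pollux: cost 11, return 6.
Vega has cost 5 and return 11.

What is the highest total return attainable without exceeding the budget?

Allowing fractional choices, the relaxed optimum would be about 32.0, but projects are indivisible.
Canopus + Vega: cost 2 + 5 = 7 ≤ 16, return 12 + 11 = 23.
Mira + Canopus: cost 10 + 2 = 12 ≤ 16, return 10 + 12 = 22.
Mira + Vega: cost 10 + 5 = 15 ≤ 16, return 10 + 11 = 21.
Best is Canopus and Vega with total return 23.

23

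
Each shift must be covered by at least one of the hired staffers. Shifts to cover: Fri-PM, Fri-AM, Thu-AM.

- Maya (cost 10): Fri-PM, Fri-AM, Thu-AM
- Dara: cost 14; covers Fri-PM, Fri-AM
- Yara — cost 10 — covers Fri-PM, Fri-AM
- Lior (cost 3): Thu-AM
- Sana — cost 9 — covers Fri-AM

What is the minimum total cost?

The greedy cost-per-new-shift heuristic would pick Lior and Maya for 13, but a cheaper cover exists.
Maya alone covers Fri-PM, Fri-AM, Thu-AM — every shift.
Total cost: 10.
No cover costs less than 10.

10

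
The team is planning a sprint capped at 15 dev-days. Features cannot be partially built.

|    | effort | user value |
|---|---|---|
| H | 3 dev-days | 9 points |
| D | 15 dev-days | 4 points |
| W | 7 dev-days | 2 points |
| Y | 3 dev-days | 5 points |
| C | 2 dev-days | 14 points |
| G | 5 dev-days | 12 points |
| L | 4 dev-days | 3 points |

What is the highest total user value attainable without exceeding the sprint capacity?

Treat it as a binary knapsack problem.
Allowing fractional choices, the relaxed optimum would be about 41.5, but features are indivisible.
H + Y + C + G: effort 3 + 3 + 2 + 5 = 13 ≤ 15, user value 9 + 5 + 14 + 12 = 40.
H + C + G + L: effort 3 + 2 + 5 + 4 = 14 ≤ 15, user value 9 + 14 + 12 + 3 = 38.
Best is H, Y, C, and G with total user value 40.

40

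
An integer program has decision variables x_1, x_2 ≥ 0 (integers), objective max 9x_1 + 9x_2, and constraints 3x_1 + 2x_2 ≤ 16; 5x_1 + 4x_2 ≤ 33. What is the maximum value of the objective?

(x_1,x_2)=(0,8): 3·0+2·8=16≤16, 5·0+4·8=32≤33, objective 72.
(x_1,x_2)=(0,7): 3·0+2·7=14≤16, 5·0+4·7=28≤33, objective 63.
No feasible integer point exceeds 72.

72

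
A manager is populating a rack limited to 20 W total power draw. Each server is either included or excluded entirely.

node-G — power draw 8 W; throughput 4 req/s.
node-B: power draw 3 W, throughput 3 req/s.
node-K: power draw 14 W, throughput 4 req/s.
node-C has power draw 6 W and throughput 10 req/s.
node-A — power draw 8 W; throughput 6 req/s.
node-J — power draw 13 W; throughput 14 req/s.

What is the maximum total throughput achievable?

24

node-C + node-J: power draw 6 + 13 = 19 ≤ 20, throughput 10 + 14 = 24.
node-B + node-C + node-A: power draw 3 + 6 + 8 = 17 ≤ 20, throughput 3 + 10 + 6 = 19.
node-B + node-J: power draw 3 + 13 = 16 ≤ 20, throughput 3 + 14 = 17.
Best is node-C and node-J with total throughput 24.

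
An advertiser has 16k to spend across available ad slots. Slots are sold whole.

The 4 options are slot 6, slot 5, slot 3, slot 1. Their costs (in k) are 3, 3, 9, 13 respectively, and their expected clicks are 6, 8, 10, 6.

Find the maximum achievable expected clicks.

Allowing fractional choices, the relaxed optimum would be about 24.5, but ad slots are indivisible.
slot 6 + slot 3: cost 3 + 9 = 12 ≤ 16, expected clicks 6 + 10 = 16.
slot 5 + slot 3: cost 3 + 9 = 12 ≤ 16, expected clicks 8 + 10 = 18.
slot 6 + slot 5 + slot 3: cost 3 + 3 + 9 = 15 ≤ 16, expected clicks 6 + 8 + 10 = 24.
Best is slot 6, slot 5, and slot 3 with total expected clicks 24.

24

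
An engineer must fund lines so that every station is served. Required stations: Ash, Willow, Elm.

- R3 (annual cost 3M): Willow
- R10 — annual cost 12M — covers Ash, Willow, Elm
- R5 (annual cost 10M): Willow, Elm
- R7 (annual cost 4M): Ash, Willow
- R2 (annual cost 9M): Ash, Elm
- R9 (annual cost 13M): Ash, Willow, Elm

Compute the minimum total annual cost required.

This is a weighted set-cover instance.
The greedy cost-per-new-station heuristic would pick R7 and R2 for 13, but a cheaper cover exists.
R10 alone covers Ash, Willow, Elm — every station.
Total annual cost: 12.
No cover costs less than 12.

12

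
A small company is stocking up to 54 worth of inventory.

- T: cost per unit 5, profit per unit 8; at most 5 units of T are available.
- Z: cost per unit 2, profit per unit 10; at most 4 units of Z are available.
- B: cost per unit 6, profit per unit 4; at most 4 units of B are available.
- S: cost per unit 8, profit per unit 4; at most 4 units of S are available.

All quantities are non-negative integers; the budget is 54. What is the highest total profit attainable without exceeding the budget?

92

5×T, 4×Z, 2×B, and 1×S: cost 53 ≤ 54, profit 5·8 + 4·10 + 2·4 + 1·4 = 92.
5×T, 4×Z, and 3×B: cost 51 ≤ 54, profit 5·8 + 4·10 + 3·4 = 92.
Best is 92.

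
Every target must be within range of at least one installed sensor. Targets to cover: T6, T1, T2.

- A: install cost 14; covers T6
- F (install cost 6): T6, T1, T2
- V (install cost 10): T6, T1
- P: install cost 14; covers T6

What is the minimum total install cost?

6

F alone covers T6, T1, T2 — every target.
Total install cost: 6.
No cover costs less than 6.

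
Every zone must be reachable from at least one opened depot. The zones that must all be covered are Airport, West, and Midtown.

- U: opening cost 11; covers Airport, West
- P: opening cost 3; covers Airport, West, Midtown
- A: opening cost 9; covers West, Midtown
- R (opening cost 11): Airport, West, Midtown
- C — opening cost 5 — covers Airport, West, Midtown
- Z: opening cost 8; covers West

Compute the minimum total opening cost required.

P alone covers Airport, West, Midtown — every zone.
Total opening cost: 3.
No cover costs less than 3.

3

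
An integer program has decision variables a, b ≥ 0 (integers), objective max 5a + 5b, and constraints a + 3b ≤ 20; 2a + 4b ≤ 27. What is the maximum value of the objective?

Relaxing integrality, the LP optimum is 67.50 at (a,b) = (13.5, 0), which is not an integer point.
(a,b)=(13,0): 1·13+3·0=13≤20, 2·13+4·0=26≤27, objective 65.
(a,b)=(12,0): 1·12+3·0=12≤20, 2·12+4·0=24≤27, objective 60.
Maximum is 65 at (a,b)=(13,0).

65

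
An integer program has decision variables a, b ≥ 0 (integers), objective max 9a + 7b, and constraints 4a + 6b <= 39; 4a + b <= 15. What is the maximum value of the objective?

Relaxing integrality, the LP optimum is 56.55 at (a,b) = (2.55, 4.8), which is not an integer point.
(a,b)=(2,5): 4·2+6·5=38≤39, 4·2+1·5=13≤15, objective 53.
(a,b)=(3,3): 4·3+6·3=30≤39, 4·3+1·3=15≤15, objective 48.
(a,b)=(2,4): 4·2+6·4=32≤39, 4·2+1·4=12≤15, objective 46.
No feasible integer point exceeds 53.

53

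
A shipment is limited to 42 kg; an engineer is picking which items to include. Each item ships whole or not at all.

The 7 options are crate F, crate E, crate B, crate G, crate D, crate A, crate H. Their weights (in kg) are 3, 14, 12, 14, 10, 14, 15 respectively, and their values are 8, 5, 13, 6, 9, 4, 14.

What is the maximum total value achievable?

This is a 0-1 knapsack instance.
Allowing fractional choices, the relaxed optimum would be about 44.9, but items are indivisible.
crate F + crate B + crate D + crate H: weight 3 + 12 + 10 + 15 = 40 ≤ 42, value 8 + 13 + 9 + 14 = 44.
crate F + crate G + crate D + crate H: weight 3 + 14 + 10 + 15 = 42 ≤ 42, value 8 + 6 + 9 + 14 = 37.
crate B + crate D + crate H: weight 12 + 10 + 15 = 37 ≤ 42, value 13 + 9 + 14 = 36.
Best is crate F, crate B, crate D, and crate H with total value 44.

44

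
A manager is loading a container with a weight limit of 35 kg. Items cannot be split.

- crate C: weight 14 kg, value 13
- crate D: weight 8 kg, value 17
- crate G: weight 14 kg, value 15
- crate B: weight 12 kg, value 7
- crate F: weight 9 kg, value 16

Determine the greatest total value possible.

Take crate D, crate G, and crate F: weight 8 + 14 + 9 = 31 ≤ 35, value 17 + 15 + 16 = 48.
No other feasible combination does better.

48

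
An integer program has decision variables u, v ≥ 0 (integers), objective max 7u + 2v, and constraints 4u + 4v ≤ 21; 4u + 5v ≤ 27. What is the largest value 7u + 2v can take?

The continuous relaxation peaks at (5.25, 0) with value 36.75; rounding to a feasible lattice point costs some objective.
(u,v)=(5,0) is feasible, giving 35.
(u,v)=(4,1) is feasible, giving 30.
(u,v)=(4,0) is feasible, giving 28.
The best lattice point is (5,0), giving 35.

35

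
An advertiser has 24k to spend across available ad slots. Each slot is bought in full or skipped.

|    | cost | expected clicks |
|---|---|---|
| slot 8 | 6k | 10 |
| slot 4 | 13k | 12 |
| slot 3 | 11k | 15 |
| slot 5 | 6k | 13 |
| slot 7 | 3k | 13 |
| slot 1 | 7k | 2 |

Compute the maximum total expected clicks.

41

This is an integer program with binary decision variables.
Allowing fractional choices, the relaxed optimum would be about 48.3, but ad slots are indivisible.
slot 4 + slot 5 + slot 7: cost 13 + 6 + 3 = 22 ≤ 24, expected clicks 12 + 13 + 13 = 38.
slot 3 + slot 5 + slot 7: cost 11 + 6 + 3 = 20 ≤ 24, expected clicks 15 + 13 + 13 = 41.
slot 8 + slot 3 + slot 7: cost 6 + 11 + 3 = 20 ≤ 24, expected clicks 10 + 15 + 13 = 38.
Best is slot 3, slot 5, and slot 7 with total expected clicks 41.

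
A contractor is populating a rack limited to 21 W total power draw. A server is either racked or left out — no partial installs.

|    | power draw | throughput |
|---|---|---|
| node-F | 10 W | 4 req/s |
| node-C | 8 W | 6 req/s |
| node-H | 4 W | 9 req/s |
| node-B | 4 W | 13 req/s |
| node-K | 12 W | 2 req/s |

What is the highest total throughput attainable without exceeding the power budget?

Allowing fractional choices, the relaxed optimum would be about 30.0, but servers are indivisible.
node-C + node-H + node-B: power draw 8 + 4 + 4 = 16 ≤ 21, throughput 6 + 9 + 13 = 28.
node-H + node-B + node-K: power draw 4 + 4 + 12 = 20 ≤ 21, throughput 9 + 13 + 2 = 24.
node-F + node-H + node-B: power draw 10 + 4 + 4 = 18 ≤ 21, throughput 4 + 9 + 13 = 26.
Best is node-C, node-H, and node-B with total throughput 28.

28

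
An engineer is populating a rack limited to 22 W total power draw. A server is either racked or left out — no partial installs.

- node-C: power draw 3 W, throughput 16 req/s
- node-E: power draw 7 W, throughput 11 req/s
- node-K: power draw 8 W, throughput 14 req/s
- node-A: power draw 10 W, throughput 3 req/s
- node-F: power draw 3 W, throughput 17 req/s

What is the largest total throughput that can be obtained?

58

Take node-C, node-E, node-K, and node-F: power draw 3 + 7 + 8 + 3 = 21 ≤ 22, throughput 16 + 11 + 14 + 17 = 58.
No other feasible combination does better.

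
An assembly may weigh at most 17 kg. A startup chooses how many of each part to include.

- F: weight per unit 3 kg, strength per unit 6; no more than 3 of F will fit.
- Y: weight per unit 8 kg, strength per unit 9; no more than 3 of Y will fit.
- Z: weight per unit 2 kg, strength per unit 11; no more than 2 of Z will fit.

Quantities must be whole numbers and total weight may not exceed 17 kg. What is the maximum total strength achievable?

40

Take 3×F and 2×Z: weight 13 ≤ 17, strength 3·6 + 2·11 = 40.
Z has the best ratio (11/2) and is taken to its limit of 2; remaining capacity is filled optimally with the others.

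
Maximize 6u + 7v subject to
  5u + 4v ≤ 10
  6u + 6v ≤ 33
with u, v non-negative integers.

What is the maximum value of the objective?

The continuous relaxation peaks at (0, 2.5) with value 17.50; rounding to a feasible lattice point costs some objective.
(u,v)=(0,2): 5·0+4·2=8≤10, 6·0+6·2=12≤33, objective 14.
(u,v)=(1,1): 5·1+4·1=9≤10, 6·1+6·1=12≤33, objective 13.
The best lattice point is (0,2), giving 14.

14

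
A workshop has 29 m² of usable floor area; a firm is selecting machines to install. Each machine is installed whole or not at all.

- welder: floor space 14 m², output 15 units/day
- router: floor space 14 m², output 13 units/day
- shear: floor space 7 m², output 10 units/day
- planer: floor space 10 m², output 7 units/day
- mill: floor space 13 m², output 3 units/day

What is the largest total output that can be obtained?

28

This is an integer program with binary decision variables.
Allowing fractional choices, the relaxed optimum would be about 32.4, but machines are indivisible.
welder + shear: floor space 14 + 7 = 21 ≤ 29, output 15 + 10 = 25.
router + shear: floor space 14 + 7 = 21 ≤ 29, output 13 + 10 = 23.
welder + router: floor space 14 + 14 = 28 ≤ 29, output 15 + 13 = 28.
Best is welder and router with total output 28.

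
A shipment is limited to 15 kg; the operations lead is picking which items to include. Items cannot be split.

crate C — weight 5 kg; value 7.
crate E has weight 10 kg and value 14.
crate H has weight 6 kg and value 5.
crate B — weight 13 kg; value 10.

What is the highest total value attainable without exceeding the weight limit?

21

This is an integer program with binary decision variables.
crate C + crate E: weight 5 + 10 = 15 ≤ 15, value 7 + 14 = 21.
crate C + crate H: weight 5 + 6 = 11 ≤ 15, value 7 + 5 = 12.
crate E: weight 10 ≤ 15, value 14.
Best is crate C and crate E with total value 21.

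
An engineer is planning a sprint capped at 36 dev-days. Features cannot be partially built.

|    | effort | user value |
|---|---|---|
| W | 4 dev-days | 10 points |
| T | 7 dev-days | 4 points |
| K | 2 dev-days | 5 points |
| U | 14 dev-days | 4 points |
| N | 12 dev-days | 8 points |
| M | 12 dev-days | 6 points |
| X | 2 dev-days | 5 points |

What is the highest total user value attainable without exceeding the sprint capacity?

Take W, K, N, M, and X: effort 4 + 2 + 12 + 12 + 2 = 32 ≤ 36, user value 10 + 5 + 8 + 6 + 5 = 34.
No other feasible combination does better.

34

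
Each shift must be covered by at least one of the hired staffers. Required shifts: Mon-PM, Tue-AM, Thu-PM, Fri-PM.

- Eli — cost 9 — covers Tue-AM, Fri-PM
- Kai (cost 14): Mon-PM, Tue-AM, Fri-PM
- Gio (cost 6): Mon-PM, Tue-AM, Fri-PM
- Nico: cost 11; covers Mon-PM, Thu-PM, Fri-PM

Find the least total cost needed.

17

Choose Gio and Nico: together they cover Mon-PM, Tue-AM, Thu-PM, Fri-PM — every shift.
Total cost: 6 + 11 = 17.
No cover costs less than 17.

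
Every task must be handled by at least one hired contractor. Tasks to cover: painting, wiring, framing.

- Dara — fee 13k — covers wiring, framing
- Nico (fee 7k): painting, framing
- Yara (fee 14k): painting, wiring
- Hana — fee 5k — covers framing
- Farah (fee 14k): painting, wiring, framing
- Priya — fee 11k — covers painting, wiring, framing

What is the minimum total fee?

The greedy cost-per-new-task heuristic would pick Nico and Priya for 18, but a cheaper cover exists.
Priya alone covers painting, wiring, framing — every task.
Total fee: 11.
No cover costs less than 11.

11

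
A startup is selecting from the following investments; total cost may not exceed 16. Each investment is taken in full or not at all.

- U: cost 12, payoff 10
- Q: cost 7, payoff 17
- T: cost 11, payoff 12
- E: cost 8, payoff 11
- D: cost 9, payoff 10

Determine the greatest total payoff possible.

Allowing fractional choices, the relaxed optimum would be about 29.1, but investments are indivisible.
Q: cost 7 ≤ 16, payoff 17.
Q + E: cost 7 + 8 = 15 ≤ 16, payoff 17 + 11 = 28.
Q + D: cost 7 + 9 = 16 ≤ 16, payoff 17 + 10 = 27.
Best is Q and E with total payoff 28.

28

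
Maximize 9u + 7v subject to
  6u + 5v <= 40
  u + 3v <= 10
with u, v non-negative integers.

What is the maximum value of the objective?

Relaxing integrality, the LP optimum is 60.00 at (u,v) = (6.67, 0), which is not an integer point.
(u,v)=(6,0): 6·6+5·0=36≤40, 1·6+3·0=6≤10, objective 54.
(u,v)=(5,1): 6·5+5·1=35≤40, 1·5+3·1=8≤10, objective 52.
(u,v)=(5,0): 6·5+5·0=30≤40, 1·5+3·0=5≤10, objective 45.
The best lattice point is (6,0), giving 54.

54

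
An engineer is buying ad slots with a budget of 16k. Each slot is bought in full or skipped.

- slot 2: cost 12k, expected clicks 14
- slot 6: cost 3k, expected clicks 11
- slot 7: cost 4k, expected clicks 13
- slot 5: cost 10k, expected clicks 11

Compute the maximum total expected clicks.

27

Allowing fractional choices, the relaxed optimum would be about 34.5, but ad slots are indivisible.
slot 2 + slot 6: cost 12 + 3 = 15 ≤ 16, expected clicks 14 + 11 = 25.
slot 2 + slot 7: cost 12 + 4 = 16 ≤ 16, expected clicks 14 + 13 = 27.
slot 6 + slot 7: cost 3 + 4 = 7 ≤ 16, expected clicks 11 + 13 = 24.
Best is slot 2 and slot 7 with total expected clicks 27.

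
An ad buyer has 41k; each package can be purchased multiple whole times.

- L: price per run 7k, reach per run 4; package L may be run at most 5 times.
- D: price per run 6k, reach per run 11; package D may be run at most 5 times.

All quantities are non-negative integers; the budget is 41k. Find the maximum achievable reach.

D has the best ratio (11/6); taking only D gives at most 5×11 = 55 (stopped by the supply cap of 5).
Mixing does better — 1×L and 5×D: price 37 ≤ 41, reach 1·4 + 5·11 = 59.

59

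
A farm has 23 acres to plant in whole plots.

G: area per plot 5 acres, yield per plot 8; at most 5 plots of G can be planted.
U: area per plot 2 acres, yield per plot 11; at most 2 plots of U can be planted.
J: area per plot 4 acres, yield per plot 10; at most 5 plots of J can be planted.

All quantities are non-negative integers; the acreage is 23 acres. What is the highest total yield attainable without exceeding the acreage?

62

This is a bounded integer knapsack.
1×U and 5×J: area 22 ≤ 23, yield 1·11 + 5·10 = 61.
2×U and 4×J: area 20 ≤ 23, yield 2·11 + 4·10 = 62.
Best is 62.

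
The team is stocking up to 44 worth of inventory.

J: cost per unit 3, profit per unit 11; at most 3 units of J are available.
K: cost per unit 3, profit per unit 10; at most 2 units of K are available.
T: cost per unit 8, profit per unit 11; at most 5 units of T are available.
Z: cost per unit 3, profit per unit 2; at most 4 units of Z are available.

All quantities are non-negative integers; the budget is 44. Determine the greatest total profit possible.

88

J has the best ratio (11/3); taking only J gives at most 3×11 = 33 (stopped by the supply cap of 3).
Mixing does better — 3×J, 2×K, 3×T, and 1×Z: cost 42 ≤ 44, profit 3·11 + 2·10 + 3·11 + 1·2 = 88.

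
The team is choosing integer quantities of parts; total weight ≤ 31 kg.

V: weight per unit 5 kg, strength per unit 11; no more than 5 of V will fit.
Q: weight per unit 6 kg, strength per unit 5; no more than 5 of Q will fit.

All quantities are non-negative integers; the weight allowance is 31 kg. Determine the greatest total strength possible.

V has the best ratio (11/5); taking only V gives at most 5×11 = 55 (stopped by the supply cap of 5).
Mixing does better — 5×V and 1×Q: weight 31 ≤ 31, strength 5·11 + 1·5 = 60.

60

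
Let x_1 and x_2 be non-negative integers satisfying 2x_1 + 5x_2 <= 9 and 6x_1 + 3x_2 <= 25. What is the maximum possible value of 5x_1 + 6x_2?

20

(x_1,x_2)=(4,0): 2·4+5·0=8≤9, 6·4+3·0=24≤25, objective 20.
(x_1,x_2)=(3,0): 2·3+5·0=6≤9, 6·3+3·0=18≤25, objective 15.
No feasible integer point exceeds 20.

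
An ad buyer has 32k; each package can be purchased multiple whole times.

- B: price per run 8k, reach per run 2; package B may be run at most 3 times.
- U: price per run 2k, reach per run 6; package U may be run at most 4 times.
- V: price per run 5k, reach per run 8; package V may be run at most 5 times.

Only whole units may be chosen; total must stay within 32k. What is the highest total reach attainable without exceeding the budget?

58

This is a bounded integer knapsack.
4×U and 4×V: price 28 ≤ 32, reach 4·6 + 4·8 = 56.
3×U and 5×V: price 31 ≤ 32, reach 3·6 + 5·8 = 58.
Best is 58.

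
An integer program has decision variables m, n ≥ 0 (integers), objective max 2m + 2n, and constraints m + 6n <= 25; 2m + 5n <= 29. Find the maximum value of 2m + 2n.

28

Relaxing integrality, the LP optimum is 29.00 at (m,n) = (14.5, 0), which is not an integer point.
(m,n)=(14,0): 1·14+6·0=14≤25, 2·14+5·0=28≤29, objective 28.
(m,n)=(13,0): 1·13+6·0=13≤25, 2·13+5·0=26≤29, objective 26.
The best lattice point is (14,0), giving 28.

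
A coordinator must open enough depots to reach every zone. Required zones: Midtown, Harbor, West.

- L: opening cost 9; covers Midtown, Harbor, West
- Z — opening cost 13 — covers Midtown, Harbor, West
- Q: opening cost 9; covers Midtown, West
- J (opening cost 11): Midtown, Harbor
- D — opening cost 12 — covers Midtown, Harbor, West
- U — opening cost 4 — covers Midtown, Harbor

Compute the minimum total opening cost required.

9

This is a weighted set-cover instance.
L alone covers Midtown, Harbor, West — every zone.
Total opening cost: 9.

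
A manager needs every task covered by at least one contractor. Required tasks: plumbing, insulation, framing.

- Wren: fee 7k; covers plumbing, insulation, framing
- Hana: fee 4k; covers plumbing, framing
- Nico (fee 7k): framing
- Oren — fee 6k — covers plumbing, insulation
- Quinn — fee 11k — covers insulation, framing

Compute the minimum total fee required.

Wren alone covers plumbing, insulation, framing — every task.
Total fee: 7.

7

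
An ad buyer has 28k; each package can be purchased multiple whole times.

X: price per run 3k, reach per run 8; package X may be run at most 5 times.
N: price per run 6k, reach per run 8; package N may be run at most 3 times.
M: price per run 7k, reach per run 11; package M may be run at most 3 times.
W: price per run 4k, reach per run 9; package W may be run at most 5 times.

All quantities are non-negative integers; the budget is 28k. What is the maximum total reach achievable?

68

This is a bounded integer knapsack.
Take 4×X and 4×W: price 28 ≤ 28, reach 4·8 + 4·9 = 68.
No other integer combination yields more.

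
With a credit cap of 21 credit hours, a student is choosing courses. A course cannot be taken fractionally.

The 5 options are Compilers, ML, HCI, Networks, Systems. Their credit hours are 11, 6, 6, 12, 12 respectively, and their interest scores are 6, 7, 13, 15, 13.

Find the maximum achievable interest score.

28

HCI + Systems: credit hours 6 + 12 = 18 ≤ 21, interest score 13 + 13 = 26.
HCI + Networks: credit hours 6 + 12 = 18 ≤ 21, interest score 13 + 15 = 28.
ML + Networks: credit hours 6 + 12 = 18 ≤ 21, interest score 7 + 15 = 22.
Best is HCI and Networks with total interest score 28.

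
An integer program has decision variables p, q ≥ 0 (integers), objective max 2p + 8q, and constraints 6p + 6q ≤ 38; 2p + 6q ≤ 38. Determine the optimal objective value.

48

(p,q)=(0,6): 6·0+6·6=36≤38, 2·0+6·6=36≤38, objective 48.
(p,q)=(1,5): 6·1+6·5=36≤38, 2·1+6·5=32≤38, objective 42.
(p,q)=(0,5): 6·0+6·5=30≤38, 2·0+6·5=30≤38, objective 40.
No feasible integer point exceeds 48.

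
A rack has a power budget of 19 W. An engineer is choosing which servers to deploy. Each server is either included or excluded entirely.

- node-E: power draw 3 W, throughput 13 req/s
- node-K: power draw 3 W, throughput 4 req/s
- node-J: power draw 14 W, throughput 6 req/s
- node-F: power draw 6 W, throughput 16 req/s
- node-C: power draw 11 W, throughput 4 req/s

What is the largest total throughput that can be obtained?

33

Take node-E, node-K, and node-F: power draw 3 + 3 + 6 = 12 ≤ 19, throughput 13 + 4 + 16 = 33.
No other feasible combination does better.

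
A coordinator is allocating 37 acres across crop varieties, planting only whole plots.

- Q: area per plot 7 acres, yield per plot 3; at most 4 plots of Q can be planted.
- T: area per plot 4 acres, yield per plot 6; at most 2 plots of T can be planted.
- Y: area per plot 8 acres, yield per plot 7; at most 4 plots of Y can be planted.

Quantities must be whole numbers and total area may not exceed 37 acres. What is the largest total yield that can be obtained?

This is a bounded integer knapsack.
T has the best ratio (6/4); taking only T gives at most 2×6 = 12 (stopped by the supply cap of 2).
Mixing does better — 1×T and 4×Y: area 36 ≤ 37, yield 1·6 + 4·7 = 34.

34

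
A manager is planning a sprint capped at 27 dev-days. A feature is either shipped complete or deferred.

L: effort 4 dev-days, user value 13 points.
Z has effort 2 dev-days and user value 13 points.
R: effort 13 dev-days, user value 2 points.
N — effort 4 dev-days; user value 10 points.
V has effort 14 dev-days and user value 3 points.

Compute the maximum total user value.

39

Allowing fractional choices, the relaxed optimum would be about 39.5, but features are indivisible.
L + Z + N + V: effort 4 + 2 + 4 + 14 = 24 ≤ 27, user value 13 + 13 + 10 + 3 = 39.
L + Z + R + N: effort 4 + 2 + 13 + 4 = 23 ≤ 27, user value 13 + 13 + 2 + 10 = 38.
Best is L, Z, N, and V with total user value 39.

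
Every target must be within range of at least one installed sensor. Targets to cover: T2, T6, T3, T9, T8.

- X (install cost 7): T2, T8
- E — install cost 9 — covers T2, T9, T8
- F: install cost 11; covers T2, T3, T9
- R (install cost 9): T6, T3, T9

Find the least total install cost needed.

16

This is a weighted set-cover instance.
The greedy cost-per-new-target heuristic would pick E and R for 18, but a cheaper cover exists.
Choose X and R: together they cover T2, T6, T3, T9, T8 — every target.
Total install cost: 7 + 9 = 16.
No cover costs less than 16.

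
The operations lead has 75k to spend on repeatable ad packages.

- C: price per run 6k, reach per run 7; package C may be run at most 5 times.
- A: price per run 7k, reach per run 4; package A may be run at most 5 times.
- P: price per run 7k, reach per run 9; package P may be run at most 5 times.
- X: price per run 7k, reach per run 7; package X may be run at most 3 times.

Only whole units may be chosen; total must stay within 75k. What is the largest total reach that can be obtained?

87

P has the best ratio (9/7); taking only P gives at most 5×9 = 45 (stopped by the supply cap of 5).
Mixing does better — 3×C, 5×P, and 3×X: price 74 ≤ 75, reach 3·7 + 5·9 + 3·7 = 87.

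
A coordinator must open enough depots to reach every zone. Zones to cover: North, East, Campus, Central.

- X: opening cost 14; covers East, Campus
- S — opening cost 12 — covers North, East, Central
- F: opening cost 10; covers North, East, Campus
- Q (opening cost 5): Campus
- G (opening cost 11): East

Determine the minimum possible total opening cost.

17

This is an integer covering problem.
The greedy cost-per-new-zone heuristic would pick F and S for 22, but a cheaper cover exists.
Choose S and Q: together they cover North, East, Campus, Central — every zone.
Total opening cost: 12 + 5 = 17.
No cover costs less than 17.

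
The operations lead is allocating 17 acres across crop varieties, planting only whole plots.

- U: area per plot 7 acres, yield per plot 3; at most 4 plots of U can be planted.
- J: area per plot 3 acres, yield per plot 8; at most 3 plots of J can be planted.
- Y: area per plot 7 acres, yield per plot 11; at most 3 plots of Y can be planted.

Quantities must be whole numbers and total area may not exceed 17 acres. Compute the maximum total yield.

35

This is a bounded integer knapsack.
Take 3×J and 1×Y: area 16 ≤ 17, yield 3·8 + 1·11 = 35.
J has the best ratio (8/3) and is taken to its limit of 3; remaining capacity is filled optimally with the others.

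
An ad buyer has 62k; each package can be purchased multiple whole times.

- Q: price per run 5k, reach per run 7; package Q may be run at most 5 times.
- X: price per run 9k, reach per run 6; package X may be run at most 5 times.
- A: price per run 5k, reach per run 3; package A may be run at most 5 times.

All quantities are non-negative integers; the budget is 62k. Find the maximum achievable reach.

Take 5×Q, 3×X, and 2×A: price 62 ≤ 62, reach 5·7 + 3·6 + 2·3 = 59.
Q has the best ratio (7/5) and is taken to its limit of 5; remaining capacity is filled optimally with the others.

59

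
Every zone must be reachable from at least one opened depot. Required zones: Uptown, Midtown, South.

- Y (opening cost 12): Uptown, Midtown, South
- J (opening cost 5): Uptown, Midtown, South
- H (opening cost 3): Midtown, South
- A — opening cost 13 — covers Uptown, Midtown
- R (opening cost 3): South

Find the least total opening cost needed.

5

The greedy cost-per-new-zone heuristic would pick H and J for 8, but a cheaper cover exists.
J alone covers Uptown, Midtown, South — every zone.
Total opening cost: 5.
No cover costs less than 5.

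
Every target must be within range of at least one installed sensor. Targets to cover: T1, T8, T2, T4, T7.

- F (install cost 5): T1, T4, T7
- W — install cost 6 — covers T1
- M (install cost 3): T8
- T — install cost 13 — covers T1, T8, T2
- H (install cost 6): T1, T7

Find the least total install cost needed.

18

This is a weighted set-cover instance.
The greedy cost-per-new-target heuristic would pick F, M, and T for 21, but a cheaper cover exists.
Choose F and T: together they cover T1, T8, T2, T4, T7 — every target.
Total install cost: 5 + 13 = 18.
No cover costs less than 18.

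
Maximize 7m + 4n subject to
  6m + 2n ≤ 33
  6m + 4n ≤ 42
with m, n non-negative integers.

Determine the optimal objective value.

Relaxing integrality, the LP optimum is 46.00 at (m,n) = (4, 4.5), which is not an integer point.
(m,n)=(3,6): 6·3+2·6=30≤33, 6·3+4·6=42≤42, objective 45.
(m,n)=(4,4): 6·4+2·4=32≤33, 6·4+4·4=40≤42, objective 44.
Maximum is 45 at (m,n)=(3,6).

45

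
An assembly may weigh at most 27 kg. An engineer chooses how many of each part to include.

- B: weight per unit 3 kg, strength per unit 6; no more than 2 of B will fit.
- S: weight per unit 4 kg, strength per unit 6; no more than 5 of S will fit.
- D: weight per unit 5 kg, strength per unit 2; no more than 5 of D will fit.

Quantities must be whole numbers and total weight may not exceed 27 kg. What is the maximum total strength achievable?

42

2×B and 5×S: weight 26 ≤ 27, strength 2·6 + 5·6 = 42.
2×B, 4×S, and 1×D: weight 27 ≤ 27, strength 2·6 + 4·6 + 1·2 = 38.
Best is 42.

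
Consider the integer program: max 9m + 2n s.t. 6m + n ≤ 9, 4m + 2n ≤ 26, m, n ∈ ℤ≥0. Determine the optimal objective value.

(m,n)=(0,9) is feasible, giving 18.
(m,n)=(0,8) is feasible, giving 16.
Maximum is 18 at (m,n)=(0,9).

18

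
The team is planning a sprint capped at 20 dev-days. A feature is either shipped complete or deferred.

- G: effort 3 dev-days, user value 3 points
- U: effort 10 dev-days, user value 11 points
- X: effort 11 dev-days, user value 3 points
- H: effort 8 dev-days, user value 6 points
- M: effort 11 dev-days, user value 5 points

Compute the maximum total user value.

17

U + H: effort 10 + 8 = 18 ≤ 20, user value 11 + 6 = 17.
U: effort 10 ≤ 20, user value 11.
G + U: effort 3 + 10 = 13 ≤ 20, user value 3 + 11 = 14.
Best is U and H with total user value 17.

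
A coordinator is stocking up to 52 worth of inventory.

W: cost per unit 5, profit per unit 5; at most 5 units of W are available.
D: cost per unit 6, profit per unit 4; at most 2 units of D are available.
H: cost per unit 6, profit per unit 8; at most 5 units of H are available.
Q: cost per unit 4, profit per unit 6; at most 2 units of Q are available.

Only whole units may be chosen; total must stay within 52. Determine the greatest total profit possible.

64

Q has the best ratio (6/4); taking only Q gives at most 2×6 = 12 (stopped by the supply cap of 2).
Mixing does better — 4×W, 4×H, and 2×Q: cost 52 ≤ 52, profit 4·5 + 4·8 + 2·6 = 64.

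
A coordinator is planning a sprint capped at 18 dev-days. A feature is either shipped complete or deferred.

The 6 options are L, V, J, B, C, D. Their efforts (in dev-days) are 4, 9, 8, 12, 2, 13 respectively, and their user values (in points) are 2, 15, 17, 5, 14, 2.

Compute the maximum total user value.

Allowing fractional choices, the relaxed optimum would be about 44.3, but features are indivisible.
L + J + C: effort 4 + 8 + 2 = 14 ≤ 18, user value 2 + 17 + 14 = 33.
J + C: effort 8 + 2 = 10 ≤ 18, user value 17 + 14 = 31.
V + J: effort 9 + 8 = 17 ≤ 18, user value 15 + 17 = 32.
Best is L, J, and C with total user value 33.

33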